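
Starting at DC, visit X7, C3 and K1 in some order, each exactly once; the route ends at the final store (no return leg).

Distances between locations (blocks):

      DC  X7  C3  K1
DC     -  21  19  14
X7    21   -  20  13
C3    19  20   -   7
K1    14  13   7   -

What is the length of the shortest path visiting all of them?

There are 3! = 6 possible orderings.
DC→X7→C3→K1: 21+20+7 = 48
DC→X7→K1→C3: 21+13+7 = 41
DC→C3→X7→K1: 19+20+13 = 52
DC→C3→K1→X7: 19+7+13 = 39
DC→K1→X7→C3: 14+13+20 = 47
DC→K1→C3→X7: 14+7+20 = 41
The minimum is 39.
One shortest path: DC → C3 → K1 → X7.

39 blocks — the minimum one-way total.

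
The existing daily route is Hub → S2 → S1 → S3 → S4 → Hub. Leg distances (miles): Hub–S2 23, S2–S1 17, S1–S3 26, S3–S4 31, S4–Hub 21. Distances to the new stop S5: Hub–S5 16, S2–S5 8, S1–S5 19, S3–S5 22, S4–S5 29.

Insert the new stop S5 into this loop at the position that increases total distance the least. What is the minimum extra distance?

Insertion cost between consecutive stops i–j is d(i,S5) + d(S5,j) − d(i,j):
  between Hub and S2: 16 + 8 − 23 = 1
  between S2 and S1: 8 + 19 − 17 = 10
  between S1 and S3: 19 + 22 − 26 = 15
  between S3 and S4: 22 + 29 − 31 = 20
  between S4 and Hub: 29 + 16 − 21 = 24
Cheapest insertion is between Hub and S2, adding 1.
New total = 118 + 1 = 119.

+1 miles — insert S5 between Hub and S2.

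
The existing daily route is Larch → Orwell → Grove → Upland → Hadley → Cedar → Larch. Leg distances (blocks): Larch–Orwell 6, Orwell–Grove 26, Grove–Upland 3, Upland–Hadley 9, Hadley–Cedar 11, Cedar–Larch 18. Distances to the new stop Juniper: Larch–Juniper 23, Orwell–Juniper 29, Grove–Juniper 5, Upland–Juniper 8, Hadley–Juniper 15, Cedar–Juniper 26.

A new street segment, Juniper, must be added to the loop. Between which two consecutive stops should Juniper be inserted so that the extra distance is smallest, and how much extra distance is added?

Insertion cost between consecutive stops i–j is d(i,Juniper) + d(Juniper,j) − d(i,j):
  between Larch and Orwell: 23 + 29 − 6 = 46
  between Orwell and Grove: 29 + 5 − 26 = 8
  between Grove and Upland: 5 + 8 − 3 = 10
  between Upland and Hadley: 8 + 15 − 9 = 14
  between Hadley and Cedar: 15 + 26 − 11 = 30
  between Cedar and Larch: 26 + 23 − 18 = 31
Cheapest insertion is between Orwell and Grove, adding 8.
New total = 73 + 8 = 81.

Adding 8 blocks by placing Juniper on the Orwell–Grove leg.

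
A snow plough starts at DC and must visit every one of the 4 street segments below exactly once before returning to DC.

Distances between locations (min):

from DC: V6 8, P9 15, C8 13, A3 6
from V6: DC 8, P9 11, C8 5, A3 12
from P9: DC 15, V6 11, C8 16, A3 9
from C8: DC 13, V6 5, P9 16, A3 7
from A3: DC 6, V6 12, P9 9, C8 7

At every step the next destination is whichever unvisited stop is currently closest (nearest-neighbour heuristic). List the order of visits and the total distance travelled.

44 min along DC → A3 → C8 → V6 → P9 → DC.

At DC the remaining stops are A3 6, V6 8, C8 13, P9 15; go to A3.
At A3 the remaining stops are C8 7, P9 9, V6 12; go to C8.
At C8 the remaining stops are V6 5, P9 16; go to V6.
At V6 the remaining stops are P9 11; go to P9.
Return P9→DC: 15.
Total = 6 + 7 + 5 + 11 + 15 = 44.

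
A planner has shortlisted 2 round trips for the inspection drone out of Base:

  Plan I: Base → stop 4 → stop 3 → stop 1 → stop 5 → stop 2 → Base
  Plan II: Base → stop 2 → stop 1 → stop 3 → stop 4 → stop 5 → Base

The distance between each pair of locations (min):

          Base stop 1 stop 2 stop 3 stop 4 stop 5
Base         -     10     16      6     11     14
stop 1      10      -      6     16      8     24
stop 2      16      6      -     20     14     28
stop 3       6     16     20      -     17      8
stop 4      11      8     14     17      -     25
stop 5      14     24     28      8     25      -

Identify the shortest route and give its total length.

Plan I: 11 + 17 + 16 + 24 + 28 + 16 = 112
Plan II: 16 + 6 + 16 + 17 + 25 + 14 = 94

94 min — Plan II is the shortest.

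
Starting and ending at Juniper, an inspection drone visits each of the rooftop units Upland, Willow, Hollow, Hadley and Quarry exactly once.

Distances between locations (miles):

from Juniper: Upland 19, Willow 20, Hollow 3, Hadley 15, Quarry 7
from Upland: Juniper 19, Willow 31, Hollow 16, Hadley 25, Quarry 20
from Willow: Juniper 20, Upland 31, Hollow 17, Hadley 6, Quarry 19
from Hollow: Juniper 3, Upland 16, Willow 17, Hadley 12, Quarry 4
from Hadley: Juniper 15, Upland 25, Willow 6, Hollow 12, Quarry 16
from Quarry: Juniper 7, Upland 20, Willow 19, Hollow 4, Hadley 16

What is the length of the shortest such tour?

With 5 stops there are 5!/2 = 60 distinct round trips (a route and its reverse cost the same).
Juniper-Upland-Willow-Hollow-Hadley-Quarry-Juniper: 19+31+17+12+16+7 = 102
Juniper-Upland-Willow-Hollow-Quarry-Hadley-Juniper: 19+31+17+4+16+15 = 102
Juniper-Upland-Willow-Hadley-Hollow-Quarry-Juniper: 19+31+6+12+4+7 = 79
Juniper-Upland-Willow-Hadley-Quarry-Hollow-Juniper: 19+31+6+16+4+3 = 79
Juniper-Upland-Willow-Quarry-Hollow-Hadley-Juniper: 19+31+19+4+12+15 = 100
Juniper-Upland-Willow-Quarry-Hadley-Hollow-Juniper: 19+31+19+16+12+3 = 100
Juniper-Upland-Hollow-Willow-Hadley-Quarry-Juniper: 19+16+17+6+16+7 = 81
Juniper-Upland-Hollow-Willow-Quarry-Hadley-Juniper: 19+16+17+19+16+15 = 102
Juniper-Upland-Hollow-Hadley-Willow-Quarry-Juniper: 19+16+12+6+19+7 = 79
Juniper-Upland-Hollow-Hadley-Quarry-Willow-Juniper: 19+16+12+16+19+20 = 102
Juniper-Upland-Hollow-Quarry-Willow-Hadley-Juniper: 19+16+4+19+6+15 = 79
Juniper-Upland-Hollow-Quarry-Hadley-Willow-Juniper: 19+16+4+16+6+20 = 81
Juniper-Upland-Hadley-Willow-Hollow-Quarry-Juniper: 19+25+6+17+4+7 = 78
Juniper-Upland-Hadley-Willow-Quarry-Hollow-Juniper: 19+25+6+19+4+3 = 76
… (46 more)
The minimum is 76.
One optimal route: Juniper → Upland → Hadley → Willow → Quarry → Hollow → Juniper (or its reverse).

Shortest round trip = 76 miles.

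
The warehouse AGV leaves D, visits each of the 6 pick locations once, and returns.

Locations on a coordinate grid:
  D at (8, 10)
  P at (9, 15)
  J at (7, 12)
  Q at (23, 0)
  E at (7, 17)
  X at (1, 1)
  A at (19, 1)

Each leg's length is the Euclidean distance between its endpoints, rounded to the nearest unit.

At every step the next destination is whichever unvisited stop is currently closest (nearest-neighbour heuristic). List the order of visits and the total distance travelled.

D → [J:2 / P:5 / E:7 / X:11 / A:14 / Q:18] → J (2)
J → [P:4 / E:5 / X:13 / A:16 / Q:20] → P (4)
P → [E:3 / X:16 / A:17 / Q:21] → E (3)
E → [X:17 / A:20 / Q:23] → X (17)
X → [A:18 / Q:22] → A (18)
A → [Q:4] → Q (4)
Return Q→D: 18.
Total = 2 + 4 + 3 + 17 + 18 + 4 + 18 = 66.

Nearest-neighbour total = 66; route D → J → P → E → X → A → Q → D.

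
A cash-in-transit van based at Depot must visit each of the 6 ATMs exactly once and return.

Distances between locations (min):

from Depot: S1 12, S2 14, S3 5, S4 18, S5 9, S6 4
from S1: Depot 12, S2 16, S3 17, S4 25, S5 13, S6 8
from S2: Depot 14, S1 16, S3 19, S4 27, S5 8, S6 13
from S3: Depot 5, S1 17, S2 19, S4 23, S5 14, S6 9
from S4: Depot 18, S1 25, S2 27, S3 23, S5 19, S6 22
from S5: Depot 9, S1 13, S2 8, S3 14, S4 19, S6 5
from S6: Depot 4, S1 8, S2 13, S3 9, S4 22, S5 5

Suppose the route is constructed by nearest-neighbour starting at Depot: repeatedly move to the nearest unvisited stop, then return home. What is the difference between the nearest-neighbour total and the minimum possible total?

From Depot: S6=4, S3=5, S5=9, S1=12, S2=14, S4=18 → choose S6 (4).
From S6: S5=5, S1=8, S3=9, S2=13, S4=22 → choose S5 (5).
From S5: S2=8, S1=13, S3=14, S4=19 → choose S2 (8).
From S2: S1=16, S3=19, S4=27 → choose S1 (16).
From S1: S3=17, S4=25 → choose S3 (17).
From S3: S4=23 → choose S4 (23).
NN route Depot → S6 → S5 → S2 → S1 → S3 → S4 → Depot costs 91.
Optimal: Depot → S3 → S4 → S5 → S2 → S1 → S6 → Depot costs 83 (by enumerating all 360 distinct tours).
Excess = 91 − 83 = 8.

8 min longer than the optimal tour.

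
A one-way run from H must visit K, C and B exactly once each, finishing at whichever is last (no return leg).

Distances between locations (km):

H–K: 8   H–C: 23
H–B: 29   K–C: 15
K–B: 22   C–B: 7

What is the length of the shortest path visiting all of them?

Shortest open route: 30 km.

There are 3! = 6 possible orderings.
H→K→C→B: 8+15+7 = 30
H→K→B→C: 8+22+7 = 37
H→C→K→B: 23+15+22 = 60
H→C→B→K: 23+7+22 = 52
H→B→K→C: 29+22+15 = 66
H→B→C→K: 29+7+15 = 51
The minimum is 30.
One shortest path: H → K → C → B.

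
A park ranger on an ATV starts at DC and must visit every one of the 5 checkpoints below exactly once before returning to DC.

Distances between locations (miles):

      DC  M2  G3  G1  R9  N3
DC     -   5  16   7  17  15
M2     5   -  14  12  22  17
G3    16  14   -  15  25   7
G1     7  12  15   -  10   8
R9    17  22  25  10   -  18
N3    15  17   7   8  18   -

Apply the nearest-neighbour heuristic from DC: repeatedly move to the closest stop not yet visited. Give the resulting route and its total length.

DC → [M2:5 / G1:7 / N3:15 / G3:16 / R9:17] → M2 (5)
M2 → [G1:12 / G3:14 / N3:17 / R9:22] → G1 (12)
G1 → [N3:8 / R9:10 / G3:15] → N3 (8)
N3 → [G3:7 / R9:18] → G3 (7)
G3 → [R9:25] → R9 (25)
Return R9→DC: 17.
Total = 5 + 12 + 8 + 7 + 25 + 17 = 74.

Nearest-neighbour total = 74 miles; route DC → M2 → G1 → N3 → G3 → R9 → DC.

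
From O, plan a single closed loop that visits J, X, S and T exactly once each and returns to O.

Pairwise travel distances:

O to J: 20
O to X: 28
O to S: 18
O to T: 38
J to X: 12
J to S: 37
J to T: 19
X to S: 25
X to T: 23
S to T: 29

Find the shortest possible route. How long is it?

Minimum total distance: 102.

With 4 stops there are 4!/2 = 12 distinct round trips (a route and its reverse cost the same).
O - J - X - S - T - O: 20+12+25+29+38 = 124
O - J - X - T - S - O: 20+12+23+29+18 = 102
O - J - S - X - T - O: 20+37+25+23+38 = 143
O - J - S - T - X - O: 20+37+29+23+28 = 137
O - J - T - X - S - O: 20+19+23+25+18 = 105
O - J - T - S - X - O: 20+19+29+25+28 = 121
O - X - J - S - T - O: 28+12+37+29+38 = 144
O - X - J - T - S - O: 28+12+19+29+18 = 106
O - X - S - J - T - O: 28+25+37+19+38 = 147
O - X - T - J - S - O: 28+23+19+37+18 = 125
O - S - J - X - T - O: 18+37+12+23+38 = 128
O - S - X - J - T - O: 18+25+12+19+38 = 112
The minimum is 102.
One optimal route: O → J → X → T → S → O (or its reverse).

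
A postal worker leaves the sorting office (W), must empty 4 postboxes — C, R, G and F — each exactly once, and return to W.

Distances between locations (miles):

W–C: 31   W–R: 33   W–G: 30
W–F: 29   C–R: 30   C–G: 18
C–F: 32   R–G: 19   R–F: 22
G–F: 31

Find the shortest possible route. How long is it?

There are 12 distinct closed tours to check (reversals are equivalent).
W-C-R-G-F-W: 31+30+19+31+29 = 140
W-C-R-F-G-W: 31+30+22+31+30 = 144
W-C-G-R-F-W: 31+18+19+22+29 = 119
W-C-G-F-R-W: 31+18+31+22+33 = 135
W-C-F-R-G-W: 31+32+22+19+30 = 134
W-C-F-G-R-W: 31+32+31+19+33 = 146
W-R-C-G-F-W: 33+30+18+31+29 = 141
W-R-C-F-G-W: 33+30+32+31+30 = 156
W-R-G-C-F-W: 33+19+18+32+29 = 131
W-R-F-C-G-W: 33+22+32+18+30 = 135
W-G-C-R-F-W: 30+18+30+22+29 = 129
W-G-R-C-F-W: 30+19+30+32+29 = 140
The minimum is 119.
One optimal route: W → C → G → R → F → W (or its reverse).

Minimum total distance: 119 miles.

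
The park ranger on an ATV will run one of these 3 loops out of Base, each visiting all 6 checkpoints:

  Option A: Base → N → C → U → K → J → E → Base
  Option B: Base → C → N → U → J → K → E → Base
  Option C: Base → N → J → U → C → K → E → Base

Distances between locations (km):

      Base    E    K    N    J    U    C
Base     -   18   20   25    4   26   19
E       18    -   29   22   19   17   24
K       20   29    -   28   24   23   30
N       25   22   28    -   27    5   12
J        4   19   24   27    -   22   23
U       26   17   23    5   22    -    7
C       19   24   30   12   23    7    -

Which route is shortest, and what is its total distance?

Option A: 25 + 12 + 7 + 23 + 24 + 19 + 18 = 128
Option B: 19 + 12 + 5 + 22 + 24 + 29 + 18 = 129
Option C: 25 + 27 + 22 + 7 + 30 + 29 + 18 = 158

128 km — Option A is the shortest.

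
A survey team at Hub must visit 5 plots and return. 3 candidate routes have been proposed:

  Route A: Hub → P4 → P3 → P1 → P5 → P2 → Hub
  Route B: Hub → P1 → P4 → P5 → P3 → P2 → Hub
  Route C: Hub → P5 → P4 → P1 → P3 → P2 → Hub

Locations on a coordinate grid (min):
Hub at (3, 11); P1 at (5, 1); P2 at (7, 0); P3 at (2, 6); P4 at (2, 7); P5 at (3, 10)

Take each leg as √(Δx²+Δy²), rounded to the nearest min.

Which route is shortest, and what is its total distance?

Route A: 4 + 1 + 6 + 9 + 11 + 12 = 43
Route B: 10 + 7 + 3 + 4 + 8 + 12 = 44
Route C: 1 + 3 + 7 + 6 + 8 + 12 = 37

Shortest is Route C, total 37 min.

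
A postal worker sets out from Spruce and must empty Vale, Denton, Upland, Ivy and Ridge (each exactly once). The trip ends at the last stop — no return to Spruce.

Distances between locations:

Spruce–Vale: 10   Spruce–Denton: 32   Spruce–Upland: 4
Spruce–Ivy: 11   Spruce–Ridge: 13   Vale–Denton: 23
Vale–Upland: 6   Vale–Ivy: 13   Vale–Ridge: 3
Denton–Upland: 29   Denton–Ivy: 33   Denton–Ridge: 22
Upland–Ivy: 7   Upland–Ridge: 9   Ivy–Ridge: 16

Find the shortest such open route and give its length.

There are 5! = 120 possible orderings.
Spruce → Vale → Denton → Upland → Ivy → Ridge: 10+23+29+7+16 = 85
Spruce → Vale → Denton → Upland → Ridge → Ivy: 10+23+29+9+16 = 87
Spruce → Vale → Denton → Ivy → Upland → Ridge: 10+23+33+7+9 = 82
Spruce → Vale → Denton → Ivy → Ridge → Upland: 10+23+33+16+9 = 91
Spruce → Vale → Denton → Ridge → Upland → Ivy: 10+23+22+9+7 = 71
Spruce → Vale → Denton → Ridge → Ivy → Upland: 10+23+22+16+7 = 78
Spruce → Vale → Upland → Denton → Ivy → Ridge: 10+6+29+33+16 = 94
Spruce → Vale → Upland → Denton → Ridge → Ivy: 10+6+29+22+16 = 83
Spruce → Vale → Upland → Ivy → Denton → Ridge: 10+6+7+33+22 = 78
Spruce → Vale → Upland → Ivy → Ridge → Denton: 10+6+7+16+22 = 61
Spruce → Vale → Upland → Ridge → Denton → Ivy: 10+6+9+22+33 = 80
Spruce → Vale → Upland → Ridge → Ivy → Denton: 10+6+9+16+33 = 74
Spruce → Vale → Ivy → Denton → Upland → Ridge: 10+13+33+29+9 = 94
Spruce → Vale → Ivy → Denton → Ridge → Upland: 10+13+33+22+9 = 87
… (106 more)
Spruce → Upland → Ivy → Vale → Ridge → Denton: 4+7+13+3+22 = 49  ← best
The minimum is 49.
One shortest path: Spruce → Upland → Ivy → Vale → Ridge → Denton.

49 — the minimum one-way total.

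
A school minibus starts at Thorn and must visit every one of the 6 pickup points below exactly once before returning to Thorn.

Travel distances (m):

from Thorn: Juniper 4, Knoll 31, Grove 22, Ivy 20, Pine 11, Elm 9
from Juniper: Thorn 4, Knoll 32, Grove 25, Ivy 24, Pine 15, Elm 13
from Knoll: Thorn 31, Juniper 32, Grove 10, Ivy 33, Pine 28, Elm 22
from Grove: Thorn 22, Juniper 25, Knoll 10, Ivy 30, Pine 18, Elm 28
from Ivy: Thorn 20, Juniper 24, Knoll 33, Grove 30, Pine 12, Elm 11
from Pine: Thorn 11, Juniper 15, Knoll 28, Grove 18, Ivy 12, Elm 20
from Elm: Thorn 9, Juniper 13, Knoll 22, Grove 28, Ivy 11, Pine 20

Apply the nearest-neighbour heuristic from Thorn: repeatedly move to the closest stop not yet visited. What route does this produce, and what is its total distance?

99 m along Thorn → Juniper → Elm → Ivy → Pine → Grove → Knoll → Thorn.

Thorn → [Juniper:4 / Elm:9 / Pine:11 / Ivy:20 / Grove:22 / Knoll:31] → Juniper (4)
Juniper → [Elm:13 / Pine:15 / Ivy:24 / Grove:25 / Knoll:32] → Elm (13)
Elm → [Ivy:11 / Pine:20 / Knoll:22 / Grove:28] → Ivy (11)
Ivy → [Pine:12 / Grove:30 / Knoll:33] → Pine (12)
Pine → [Grove:18 / Knoll:28] → Grove (18)
Grove → [Knoll:10] → Knoll (10)
Return Knoll→Thorn: 31.
Total = 4 + 13 + 11 + 12 + 18 + 10 + 31 = 99.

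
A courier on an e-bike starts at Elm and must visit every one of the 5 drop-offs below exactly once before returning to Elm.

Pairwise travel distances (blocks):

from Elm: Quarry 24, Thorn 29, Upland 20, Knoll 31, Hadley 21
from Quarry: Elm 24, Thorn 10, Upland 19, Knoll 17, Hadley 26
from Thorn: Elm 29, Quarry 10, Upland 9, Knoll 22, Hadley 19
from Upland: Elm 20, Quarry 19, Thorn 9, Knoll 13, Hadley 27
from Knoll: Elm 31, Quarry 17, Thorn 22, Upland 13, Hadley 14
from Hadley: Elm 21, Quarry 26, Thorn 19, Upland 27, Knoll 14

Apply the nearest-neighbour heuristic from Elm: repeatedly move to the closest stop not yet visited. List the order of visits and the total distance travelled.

From Elm: distances to unvisited — Upland=20, Hadley=21, Quarry=24, Thorn=29, Knoll=31. Nearest is Upland (20).
From Upland: distances to unvisited — Thorn=9, Knoll=13, Quarry=19, Hadley=27. Nearest is Thorn (9).
From Thorn: distances to unvisited — Quarry=10, Hadley=19, Knoll=22. Nearest is Quarry (10).
From Quarry: distances to unvisited — Knoll=17, Hadley=26. Nearest is Knoll (17).
From Knoll: distances to unvisited — Hadley=14. Nearest is Hadley (14).
Return Hadley→Elm: 21.
Total = 20 + 9 + 10 + 17 + 14 + 21 = 91.

Nearest-neighbour total = 91 blocks; route Elm → Upland → Thorn → Quarry → Knoll → Hadley → Elm.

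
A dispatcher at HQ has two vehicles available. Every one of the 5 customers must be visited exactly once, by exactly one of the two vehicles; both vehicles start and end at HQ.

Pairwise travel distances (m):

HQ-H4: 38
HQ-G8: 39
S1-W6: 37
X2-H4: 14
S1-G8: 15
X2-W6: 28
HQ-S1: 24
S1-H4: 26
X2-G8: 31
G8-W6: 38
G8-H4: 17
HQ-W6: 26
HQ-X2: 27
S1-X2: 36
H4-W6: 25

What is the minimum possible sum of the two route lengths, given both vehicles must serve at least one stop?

Try each way of splitting the stops between the two vehicles (each non-empty) and, for each split, find the best tour for each vehicle:
  {S1} + {X2, G8, H4, W6}: 48 + 122 = 170
  {X2} + {S1, G8, H4, W6}: 54 + 107 = 161
  {S1, X2} + {G8, H4, W6}: 87 + 107 = 194
  {G8} + {S1, X2, H4, W6}: 78 + 118 = 196
  {S1, G8} + {X2, H4, W6}: 78 + 92 = 170
  {X2, G8} + {S1, H4, W6}: 97 + 101 = 198
  … (15 splits in total)
  {S1, X2, G8, H4} + {W6}: 97 + 52 = 149  ← best
Best: vehicle 1 HQ → S1 → G8 → H4 → X2 → HQ = 97; vehicle 2 HQ → W6 → HQ = 52; combined 149.

Minimum combined distance: 149 m.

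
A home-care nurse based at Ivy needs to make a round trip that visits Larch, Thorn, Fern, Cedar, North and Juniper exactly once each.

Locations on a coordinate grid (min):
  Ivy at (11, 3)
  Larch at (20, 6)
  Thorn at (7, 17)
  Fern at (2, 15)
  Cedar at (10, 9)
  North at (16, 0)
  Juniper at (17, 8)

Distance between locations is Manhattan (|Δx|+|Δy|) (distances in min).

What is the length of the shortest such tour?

Ivy→Larch→Thorn→Fern→Cedar→North→Juniper→Ivy: 12+24+7+14+15+9+11 = 92
Ivy→Larch→Thorn→Fern→Cedar→Juniper→North→Ivy: 12+24+7+14+8+9+8 = 82
Ivy→Larch→Thorn→Fern→North→Cedar→Juniper→Ivy: 12+24+7+29+15+8+11 = 106
Ivy→Larch→Thorn→Fern→North→Juniper→Cedar→Ivy: 12+24+7+29+9+8+7 = 96
Ivy→Larch→Thorn→Fern→Juniper→Cedar→North→Ivy: 12+24+7+22+8+15+8 = 96
Ivy→Larch→Thorn→Fern→Juniper→North→Cedar→Ivy: 12+24+7+22+9+15+7 = 96
Ivy→Larch→Thorn→Cedar→Fern→North→Juniper→Ivy: 12+24+11+14+29+9+11 = 110
Ivy→Larch→Thorn→Cedar→Fern→Juniper→North→Ivy: 12+24+11+14+22+9+8 = 100
… (352 more)
Ivy→Thorn→Fern→Cedar→Juniper→Larch→North→Ivy: 18+7+14+8+5+10+8 = 70  ← best
The minimum is 70.
One optimal route: Ivy → Thorn → Fern → Cedar → Juniper → Larch → North → Ivy (or its reverse).

Minimum total distance: 70 min.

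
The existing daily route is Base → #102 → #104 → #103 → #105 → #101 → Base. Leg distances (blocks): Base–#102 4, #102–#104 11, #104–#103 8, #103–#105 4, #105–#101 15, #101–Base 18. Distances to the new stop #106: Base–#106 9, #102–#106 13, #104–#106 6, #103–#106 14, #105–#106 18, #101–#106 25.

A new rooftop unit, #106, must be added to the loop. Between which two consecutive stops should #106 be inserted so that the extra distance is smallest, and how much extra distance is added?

Insertion cost between consecutive stops i–j is d(i,#106) + d(#106,j) − d(i,j):
  between Base and #102: 9 + 13 − 4 = 18
  between #102 and #104: 13 + 6 − 11 = 8
  between #104 and #103: 6 + 14 − 8 = 12
  between #103 and #105: 14 + 18 − 4 = 28
  between #105 and #101: 18 + 25 − 15 = 28
  between #101 and Base: 25 + 9 − 18 = 16
Cheapest insertion is between #102 and #104, adding 8.
New total = 60 + 8 = 68.

Adding 8 blocks by placing #106 on the #102–#104 leg.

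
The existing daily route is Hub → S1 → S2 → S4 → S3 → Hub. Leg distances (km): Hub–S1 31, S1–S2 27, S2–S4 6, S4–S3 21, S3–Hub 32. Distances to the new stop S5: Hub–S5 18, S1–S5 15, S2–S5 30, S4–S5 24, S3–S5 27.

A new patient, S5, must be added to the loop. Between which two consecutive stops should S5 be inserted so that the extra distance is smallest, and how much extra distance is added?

Insertion cost between consecutive stops i–j is d(i,S5) + d(S5,j) − d(i,j):
  between Hub and S1: 18 + 15 − 31 = 2
  between S1 and S2: 15 + 30 − 27 = 18
  between S2 and S4: 30 + 24 − 6 = 48
  between S4 and S3: 24 + 27 − 21 = 30
  between S3 and Hub: 27 + 18 − 32 = 13
Cheapest insertion is between Hub and S1, adding 2.
New total = 117 + 2 = 119.

Minimum extra distance: 2 km, inserting S5 between Hub and S1.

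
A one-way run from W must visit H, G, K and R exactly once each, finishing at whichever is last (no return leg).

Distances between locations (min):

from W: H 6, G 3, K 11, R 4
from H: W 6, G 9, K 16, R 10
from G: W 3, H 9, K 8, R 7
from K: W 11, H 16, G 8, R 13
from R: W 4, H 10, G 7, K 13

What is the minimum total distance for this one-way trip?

Shortest open route: 31 min.

There are 4! = 24 possible orderings.
W→H→G→K→R: 6+9+8+13 = 36
W→H→G→R→K: 6+9+7+13 = 35
W→H→K→G→R: 6+16+8+7 = 37
W→H→K→R→G: 6+16+13+7 = 42
W→H→R→G→K: 6+10+7+8 = 31
W→H→R→K→G: 6+10+13+8 = 37
W→G→H→K→R: 3+9+16+13 = 41
W→G→H→R→K: 3+9+10+13 = 35
W→G→K→H→R: 3+8+16+10 = 37
W→G→K→R→H: 3+8+13+10 = 34
W→G→R→H→K: 3+7+10+16 = 36
W→G→R→K→H: 3+7+13+16 = 39
W→K→H→G→R: 11+16+9+7 = 43
W→K→H→R→G: 11+16+10+7 = 44
… (10 more)
The minimum is 31.
One shortest path: W → H → R → G → K.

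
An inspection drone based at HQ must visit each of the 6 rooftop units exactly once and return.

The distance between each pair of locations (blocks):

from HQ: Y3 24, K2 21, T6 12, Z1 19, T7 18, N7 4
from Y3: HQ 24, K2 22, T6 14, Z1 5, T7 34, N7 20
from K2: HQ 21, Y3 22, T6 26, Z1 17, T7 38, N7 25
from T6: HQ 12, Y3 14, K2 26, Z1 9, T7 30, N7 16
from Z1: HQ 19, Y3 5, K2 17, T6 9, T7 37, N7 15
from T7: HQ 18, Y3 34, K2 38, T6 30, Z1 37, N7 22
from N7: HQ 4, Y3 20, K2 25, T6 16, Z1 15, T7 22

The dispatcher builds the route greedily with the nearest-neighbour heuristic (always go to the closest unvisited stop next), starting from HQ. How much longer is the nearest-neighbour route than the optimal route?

HQ: N7=4, T6=12, T7=18, Z1=19, K2=21, Y3=24 ⇒ N7
N7: Z1=15, T6=16, Y3=20, T7=22, K2=25 ⇒ Z1
Z1: Y3=5, T6=9, K2=17, T7=37 ⇒ Y3
Y3: T6=14, K2=22, T7=34 ⇒ T6
T6: K2=26, T7=30 ⇒ K2
K2: T7=38 ⇒ T7
NN route HQ → N7 → Z1 → Y3 → T6 → K2 → T7 → HQ costs 120.
Optimal: HQ → T6 → Y3 → Z1 → K2 → T7 → N7 → HQ costs 112 (by enumerating all 360 distinct tours).
Excess = 120 − 112 = 8.

Excess over optimum: 8 blocks.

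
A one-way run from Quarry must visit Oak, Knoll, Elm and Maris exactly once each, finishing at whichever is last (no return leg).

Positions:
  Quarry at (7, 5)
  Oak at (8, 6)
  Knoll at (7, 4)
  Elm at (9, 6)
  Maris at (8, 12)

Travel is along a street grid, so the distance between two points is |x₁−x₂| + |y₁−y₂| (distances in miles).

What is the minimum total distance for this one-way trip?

Shortest open route: 12 miles.

There are 4! = 24 possible orderings.
Quarry - Oak - Knoll - Elm - Maris: 2+3+4+7 = 16
Quarry - Oak - Knoll - Maris - Elm: 2+3+9+7 = 21
Quarry - Oak - Elm - Knoll - Maris: 2+1+4+9 = 16
Quarry - Oak - Elm - Maris - Knoll: 2+1+7+9 = 19
Quarry - Oak - Maris - Knoll - Elm: 2+6+9+4 = 21
Quarry - Oak - Maris - Elm - Knoll: 2+6+7+4 = 19
Quarry - Knoll - Oak - Elm - Maris: 1+3+1+7 = 12
Quarry - Knoll - Oak - Maris - Elm: 1+3+6+7 = 17
Quarry - Knoll - Elm - Oak - Maris: 1+4+1+6 = 12
Quarry - Knoll - Elm - Maris - Oak: 1+4+7+6 = 18
Quarry - Knoll - Maris - Oak - Elm: 1+9+6+1 = 17
Quarry - Knoll - Maris - Elm - Oak: 1+9+7+1 = 18
Quarry - Elm - Oak - Knoll - Maris: 3+1+3+9 = 16
Quarry - Elm - Oak - Maris - Knoll: 3+1+6+9 = 19
… (10 more)
The minimum is 12.
One shortest path: Quarry → Knoll → Oak → Elm → Maris.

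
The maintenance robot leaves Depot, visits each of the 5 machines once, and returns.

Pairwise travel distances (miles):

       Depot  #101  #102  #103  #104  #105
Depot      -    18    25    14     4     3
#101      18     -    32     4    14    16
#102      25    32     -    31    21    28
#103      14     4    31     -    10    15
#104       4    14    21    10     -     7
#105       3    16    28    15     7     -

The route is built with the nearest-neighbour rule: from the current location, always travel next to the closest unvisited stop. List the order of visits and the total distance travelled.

Depot → [#105:3 / #104:4 / #103:14 / #101:18 / #102:25] → #105 (3)
#105 → [#104:7 / #103:15 / #101:16 / #102:28] → #104 (7)
#104 → [#103:10 / #101:14 / #102:21] → #103 (10)
#103 → [#101:4 / #102:31] → #101 (4)
#101 → [#102:32] → #102 (32)
Return #102→Depot: 25.
Total = 3 + 7 + 10 + 4 + 32 + 25 = 81.

Total distance 81 miles via the nearest-neighbour route Depot → #105 → #104 → #103 → #101 → #102 → Depot.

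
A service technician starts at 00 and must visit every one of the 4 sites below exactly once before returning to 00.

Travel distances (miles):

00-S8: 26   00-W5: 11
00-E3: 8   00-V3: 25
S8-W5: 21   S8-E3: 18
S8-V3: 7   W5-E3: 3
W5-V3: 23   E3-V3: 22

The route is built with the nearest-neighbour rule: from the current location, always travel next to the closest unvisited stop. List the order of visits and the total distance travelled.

Nearest-neighbour total = 64 miles; route 00 → E3 → W5 → S8 → V3 → 00.

At 00 the remaining stops are E3 8, W5 11, V3 25, S8 26; go to E3.
At E3 the remaining stops are W5 3, S8 18, V3 22; go to W5.
At W5 the remaining stops are S8 21, V3 23; go to S8.
At S8 the remaining stops are V3 7; go to V3.
Return V3→00: 25.
Total = 8 + 3 + 21 + 7 + 25 = 64.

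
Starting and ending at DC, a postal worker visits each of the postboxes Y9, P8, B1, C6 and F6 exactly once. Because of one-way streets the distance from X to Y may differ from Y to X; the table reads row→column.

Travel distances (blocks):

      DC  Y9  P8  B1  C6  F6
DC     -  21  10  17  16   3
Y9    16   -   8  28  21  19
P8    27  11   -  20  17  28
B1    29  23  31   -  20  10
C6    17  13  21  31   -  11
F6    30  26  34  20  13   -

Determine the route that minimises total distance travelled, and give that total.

Shortest round trip = 82 blocks.

DC → Y9 → P8 → B1 → C6 → F6 → DC: 21+8+20+20+11+30 = 110
DC → Y9 → P8 → B1 → F6 → C6 → DC: 21+8+20+10+13+17 = 89
DC → Y9 → P8 → C6 → B1 → F6 → DC: 21+8+17+31+10+30 = 117
DC → Y9 → P8 → C6 → F6 → B1 → DC: 21+8+17+11+20+29 = 106
DC → Y9 → P8 → F6 → B1 → C6 → DC: 21+8+28+20+20+17 = 114
DC → Y9 → P8 → F6 → C6 → B1 → DC: 21+8+28+13+31+29 = 130
DC → Y9 → B1 → P8 → C6 → F6 → DC: 21+28+31+17+11+30 = 138
DC → Y9 → B1 → P8 → F6 → C6 → DC: 21+28+31+28+13+17 = 138
DC → Y9 → B1 → C6 → P8 → F6 → DC: 21+28+20+21+28+30 = 148
DC → Y9 → B1 → C6 → F6 → P8 → DC: 21+28+20+11+34+27 = 141
DC → Y9 → B1 → F6 → P8 → C6 → DC: 21+28+10+34+17+17 = 127
DC → Y9 → B1 → F6 → C6 → P8 → DC: 21+28+10+13+21+27 = 120
DC → Y9 → C6 → P8 → B1 → F6 → DC: 21+21+21+20+10+30 = 123
DC → Y9 → C6 → P8 → F6 → B1 → DC: 21+21+21+28+20+29 = 140
… (106 more)
DC → P8 → B1 → F6 → C6 → Y9 → DC: 10+20+10+13+13+16 = 82  ← best
The minimum is 82.
One optimal route: DC → P8 → B1 → F6 → C6 → Y9 → DC.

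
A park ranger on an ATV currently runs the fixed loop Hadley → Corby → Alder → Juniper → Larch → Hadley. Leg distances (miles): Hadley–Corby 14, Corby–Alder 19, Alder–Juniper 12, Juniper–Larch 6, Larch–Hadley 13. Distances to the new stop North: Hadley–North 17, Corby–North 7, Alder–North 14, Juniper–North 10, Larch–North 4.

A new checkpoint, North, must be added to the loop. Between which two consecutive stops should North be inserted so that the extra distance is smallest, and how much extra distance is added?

Insertion cost between consecutive stops i–j is d(i,North) + d(North,j) − d(i,j):
  between Hadley and Corby: 17 + 7 − 14 = 10
  between Corby and Alder: 7 + 14 − 19 = 2
  between Alder and Juniper: 14 + 10 − 12 = 12
  between Juniper and Larch: 10 + 4 − 6 = 8
  between Larch and Hadley: 4 + 17 − 13 = 8
Cheapest insertion is between Corby and Alder, adding 2.
New total = 64 + 2 = 66.

Minimum extra distance: 2 miles, inserting North between Corby and Alder.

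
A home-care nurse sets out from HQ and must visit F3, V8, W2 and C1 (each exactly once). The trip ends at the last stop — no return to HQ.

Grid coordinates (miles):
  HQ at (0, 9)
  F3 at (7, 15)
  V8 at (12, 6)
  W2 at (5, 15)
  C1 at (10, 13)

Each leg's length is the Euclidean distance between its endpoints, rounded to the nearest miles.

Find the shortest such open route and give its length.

There are 4! = 24 possible orderings.
HQ→F3→V8→W2→C1: 9+10+11+5 = 35
HQ→F3→V8→C1→W2: 9+10+7+5 = 31
HQ→F3→W2→V8→C1: 9+2+11+7 = 29
HQ→F3→W2→C1→V8: 9+2+5+7 = 23
HQ→F3→C1→V8→W2: 9+4+7+11 = 31
HQ→F3→C1→W2→V8: 9+4+5+11 = 29
HQ→V8→F3→W2→C1: 12+10+2+5 = 29
HQ→V8→F3→C1→W2: 12+10+4+5 = 31
HQ→V8→W2→F3→C1: 12+11+2+4 = 29
HQ→V8→W2→C1→F3: 12+11+5+4 = 32
HQ→V8→C1→F3→W2: 12+7+4+2 = 25
HQ→V8→C1→W2→F3: 12+7+5+2 = 26
HQ→W2→F3→V8→C1: 8+2+10+7 = 27
HQ→W2→F3→C1→V8: 8+2+4+7 = 21
… (10 more)
The minimum is 21.
One shortest path: HQ → W2 → F3 → C1 → V8.

Shortest open route: 21 miles.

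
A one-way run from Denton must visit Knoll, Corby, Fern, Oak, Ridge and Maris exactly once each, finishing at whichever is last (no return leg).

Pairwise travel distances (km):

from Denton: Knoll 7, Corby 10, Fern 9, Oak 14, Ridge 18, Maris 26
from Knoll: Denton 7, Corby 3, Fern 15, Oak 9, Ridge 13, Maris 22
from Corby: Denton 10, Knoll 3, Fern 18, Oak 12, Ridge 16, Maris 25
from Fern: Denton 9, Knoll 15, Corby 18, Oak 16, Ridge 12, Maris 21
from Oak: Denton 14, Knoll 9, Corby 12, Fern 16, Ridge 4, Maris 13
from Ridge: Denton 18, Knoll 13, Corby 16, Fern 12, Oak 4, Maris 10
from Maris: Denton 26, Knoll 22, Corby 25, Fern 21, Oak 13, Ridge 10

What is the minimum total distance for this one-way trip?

There are 6! = 720 possible orderings.
Denton → Knoll → Corby → Fern → Oak → Ridge → Maris: 7+3+18+16+4+10 = 58
Denton → Knoll → Corby → Fern → Oak → Maris → Ridge: 7+3+18+16+13+10 = 67
Denton → Knoll → Corby → Fern → Ridge → Oak → Maris: 7+3+18+12+4+13 = 57
Denton → Knoll → Corby → Fern → Ridge → Maris → Oak: 7+3+18+12+10+13 = 63
Denton → Knoll → Corby → Fern → Maris → Oak → Ridge: 7+3+18+21+13+4 = 66
Denton → Knoll → Corby → Fern → Maris → Ridge → Oak: 7+3+18+21+10+4 = 63
Denton → Knoll → Corby → Oak → Fern → Ridge → Maris: 7+3+12+16+12+10 = 60
Denton → Knoll → Corby → Oak → Fern → Maris → Ridge: 7+3+12+16+21+10 = 69
… (712 more)
Denton → Fern → Knoll → Corby → Oak → Ridge → Maris: 9+15+3+12+4+10 = 53  ← best
The minimum is 53.
One shortest path: Denton → Fern → Knoll → Corby → Oak → Ridge → Maris.

53 km — the minimum one-way total.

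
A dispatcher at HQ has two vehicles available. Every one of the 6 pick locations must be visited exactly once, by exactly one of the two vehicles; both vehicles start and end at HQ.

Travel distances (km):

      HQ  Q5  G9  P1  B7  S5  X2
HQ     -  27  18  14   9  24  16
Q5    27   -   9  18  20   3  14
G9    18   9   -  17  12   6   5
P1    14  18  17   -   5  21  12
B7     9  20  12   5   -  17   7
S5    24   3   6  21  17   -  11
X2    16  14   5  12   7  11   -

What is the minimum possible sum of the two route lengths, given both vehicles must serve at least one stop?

Minimum combined distance: 80 km.

Check every non-empty split of the stops between the two vehicles; for each half take its own optimal tour:
  {Q5} + {G9, P1, B7, S5, X2}: 54 + 61 = 115
  {G9} + {Q5, P1, B7, S5, X2}: 36 + 62 = 98
  {Q5, G9} + {P1, B7, S5, X2}: 54 + 61 = 115
  {P1} + {Q5, G9, B7, S5, X2}: 28 + 57 = 85
  {Q5, P1} + {G9, B7, S5, X2}: 59 + 51 = 110
  {G9, P1} + {Q5, B7, S5, X2}: 49 + 57 = 106
  … (31 splits in total)
  {B7} + {Q5, G9, P1, S5, X2}: 18 + 62 = 80  ← best
Best: vehicle 1 HQ → B7 → HQ = 18; vehicle 2 HQ → P1 → Q5 → S5 → G9 → X2 → HQ = 62; combined 80.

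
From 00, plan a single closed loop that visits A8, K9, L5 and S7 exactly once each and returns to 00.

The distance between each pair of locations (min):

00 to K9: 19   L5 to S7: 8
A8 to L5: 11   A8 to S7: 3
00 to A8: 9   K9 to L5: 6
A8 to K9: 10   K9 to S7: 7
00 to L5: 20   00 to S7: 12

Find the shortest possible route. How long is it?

There are 12 distinct closed tours to check (reversals are equivalent).
00-A8-K9-L5-S7-00: 9+10+6+8+12 = 45
00-A8-K9-S7-L5-00: 9+10+7+8+20 = 54
00-A8-L5-K9-S7-00: 9+11+6+7+12 = 45
00-A8-L5-S7-K9-00: 9+11+8+7+19 = 54
00-A8-S7-K9-L5-00: 9+3+7+6+20 = 45
00-A8-S7-L5-K9-00: 9+3+8+6+19 = 45
00-K9-A8-L5-S7-00: 19+10+11+8+12 = 60
00-K9-A8-S7-L5-00: 19+10+3+8+20 = 60
00-K9-L5-A8-S7-00: 19+6+11+3+12 = 51
00-K9-S7-A8-L5-00: 19+7+3+11+20 = 60
00-L5-A8-K9-S7-00: 20+11+10+7+12 = 60
00-L5-K9-A8-S7-00: 20+6+10+3+12 = 51
The minimum is 45.
One optimal route: 00 → A8 → K9 → L5 → S7 → 00 (or its reverse).

Minimum total distance: 45 min.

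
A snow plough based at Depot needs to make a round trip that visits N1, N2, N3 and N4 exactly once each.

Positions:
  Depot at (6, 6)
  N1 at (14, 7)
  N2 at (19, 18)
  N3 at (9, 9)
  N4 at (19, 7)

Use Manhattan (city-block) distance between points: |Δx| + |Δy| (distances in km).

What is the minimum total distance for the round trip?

50 km — the shortest possible round trip.

With 4 stops there are 4!/2 = 12 distinct round trips (a route and its reverse cost the same).
Depot → N1 → N2 → N3 → N4 → Depot: 9+16+19+12+14 = 70
Depot → N1 → N2 → N4 → N3 → Depot: 9+16+11+12+6 = 54
Depot → N1 → N3 → N2 → N4 → Depot: 9+7+19+11+14 = 60
Depot → N1 → N3 → N4 → N2 → Depot: 9+7+12+11+25 = 64
Depot → N1 → N4 → N2 → N3 → Depot: 9+5+11+19+6 = 50
Depot → N1 → N4 → N3 → N2 → Depot: 9+5+12+19+25 = 70
Depot → N2 → N1 → N3 → N4 → Depot: 25+16+7+12+14 = 74
Depot → N2 → N1 → N4 → N3 → Depot: 25+16+5+12+6 = 64
Depot → N2 → N3 → N1 → N4 → Depot: 25+19+7+5+14 = 70
Depot → N2 → N4 → N1 → N3 → Depot: 25+11+5+7+6 = 54
Depot → N3 → N1 → N2 → N4 → Depot: 6+7+16+11+14 = 54
Depot → N3 → N2 → N1 → N4 → Depot: 6+19+16+5+14 = 60
The minimum is 50.
One optimal route: Depot → N1 → N4 → N2 → N3 → Depot (or its reverse).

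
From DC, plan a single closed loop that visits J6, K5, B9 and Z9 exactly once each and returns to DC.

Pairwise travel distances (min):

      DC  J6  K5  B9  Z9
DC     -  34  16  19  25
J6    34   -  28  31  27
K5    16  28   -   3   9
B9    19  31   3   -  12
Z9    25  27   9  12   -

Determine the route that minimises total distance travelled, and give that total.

With 4 stops there are 4!/2 = 12 distinct round trips (a route and its reverse cost the same).
DC - J6 - K5 - B9 - Z9 - DC: 34+28+3+12+25 = 102
DC - J6 - K5 - Z9 - B9 - DC: 34+28+9+12+19 = 102
DC - J6 - B9 - K5 - Z9 - DC: 34+31+3+9+25 = 102
DC - J6 - B9 - Z9 - K5 - DC: 34+31+12+9+16 = 102
DC - J6 - Z9 - K5 - B9 - DC: 34+27+9+3+19 = 92
DC - J6 - Z9 - B9 - K5 - DC: 34+27+12+3+16 = 92
DC - K5 - J6 - B9 - Z9 - DC: 16+28+31+12+25 = 112
DC - K5 - J6 - Z9 - B9 - DC: 16+28+27+12+19 = 102
DC - K5 - B9 - J6 - Z9 - DC: 16+3+31+27+25 = 102
DC - K5 - Z9 - J6 - B9 - DC: 16+9+27+31+19 = 102
DC - B9 - J6 - K5 - Z9 - DC: 19+31+28+9+25 = 112
DC - B9 - K5 - J6 - Z9 - DC: 19+3+28+27+25 = 102
The minimum is 92.
One optimal route: DC → J6 → Z9 → K5 → B9 → DC (or its reverse).

Minimum total distance: 92 min.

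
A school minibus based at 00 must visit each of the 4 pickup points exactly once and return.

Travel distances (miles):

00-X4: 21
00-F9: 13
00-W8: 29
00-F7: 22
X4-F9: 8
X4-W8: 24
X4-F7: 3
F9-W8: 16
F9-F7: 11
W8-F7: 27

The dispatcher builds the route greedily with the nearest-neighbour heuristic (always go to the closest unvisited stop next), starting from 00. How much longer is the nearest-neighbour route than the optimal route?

00: F9=13, X4=21, F7=22, W8=29 ⇒ F9
F9: X4=8, F7=11, W8=16 ⇒ X4
X4: F7=3, W8=24 ⇒ F7
F7: W8=27 ⇒ W8
NN route 00 → F9 → X4 → F7 → W8 → 00 costs 80.
Optimal: 00 → F9 → W8 → X4 → F7 → 00 costs 78 (by enumerating all 12 distinct tours).
Excess = 80 − 78 = 2.

The nearest-neighbour route is 2 miles longer than optimal.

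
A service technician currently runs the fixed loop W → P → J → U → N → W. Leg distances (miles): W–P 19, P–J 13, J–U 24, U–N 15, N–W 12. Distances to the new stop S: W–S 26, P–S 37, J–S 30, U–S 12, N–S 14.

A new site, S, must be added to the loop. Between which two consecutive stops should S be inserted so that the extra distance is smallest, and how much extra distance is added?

Insertion cost between consecutive stops i–j is d(i,S) + d(S,j) − d(i,j):
  between W and P: 26 + 37 − 19 = 44
  between P and J: 37 + 30 − 13 = 54
  between J and U: 30 + 12 − 24 = 18
  between U and N: 12 + 14 − 15 = 11
  between N and W: 14 + 26 − 12 = 28
Cheapest insertion is between U and N, adding 11.
New total = 83 + 11 = 94.

Minimum extra distance: 11 miles, inserting S between U and N.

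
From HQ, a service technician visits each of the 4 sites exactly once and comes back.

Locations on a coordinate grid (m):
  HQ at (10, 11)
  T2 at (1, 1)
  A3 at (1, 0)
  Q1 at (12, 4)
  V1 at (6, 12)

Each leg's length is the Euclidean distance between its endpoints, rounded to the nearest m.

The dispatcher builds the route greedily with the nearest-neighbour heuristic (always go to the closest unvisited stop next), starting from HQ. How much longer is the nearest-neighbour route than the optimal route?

From HQ: V1=4, Q1=7, T2=13, A3=14 → choose V1 (4).
From V1: Q1=10, T2=12, A3=13 → choose Q1 (10).
From Q1: T2=11, A3=12 → choose T2 (11).
From T2: A3=1 → choose A3 (1).
NN route HQ → V1 → Q1 → T2 → A3 → HQ costs 40.
Optimal: HQ → Q1 → T2 → A3 → V1 → HQ costs 36 (by enumerating all 12 distinct tours).
Excess = 40 − 36 = 4.

4 m longer than the optimal tour.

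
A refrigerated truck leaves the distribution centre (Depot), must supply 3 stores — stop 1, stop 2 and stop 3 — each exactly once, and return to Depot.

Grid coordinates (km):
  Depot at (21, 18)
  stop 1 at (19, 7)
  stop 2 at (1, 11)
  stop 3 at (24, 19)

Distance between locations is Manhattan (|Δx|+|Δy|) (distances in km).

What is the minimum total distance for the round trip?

70 km — the shortest possible round trip.

With 3 stops there are 3!/2 = 3 distinct round trips (a route and its reverse cost the same).
Depot → stop 1 → stop 2 → stop 3 → Depot: 13+22+31+4 = 70
Depot → stop 1 → stop 3 → stop 2 → Depot: 13+17+31+27 = 88
Depot → stop 2 → stop 1 → stop 3 → Depot: 27+22+17+4 = 70
The minimum is 70.
One optimal route: Depot → stop 1 → stop 2 → stop 3 → Depot (or its reverse).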